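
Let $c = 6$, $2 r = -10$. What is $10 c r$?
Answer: $-300$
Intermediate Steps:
$r = -5$ ($r = \frac{1}{2} \left(-10\right) = -5$)
$10 c r = 10 \cdot 6 \left(-5\right) = 60 \left(-5\right) = -300$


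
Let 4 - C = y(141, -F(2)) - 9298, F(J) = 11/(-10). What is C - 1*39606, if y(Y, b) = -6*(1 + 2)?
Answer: -30286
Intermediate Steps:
F(J) = -11/10 (F(J) = 11*(-⅒) = -11/10)
y(Y, b) = -18 (y(Y, b) = -6*3 = -18)
C = 9320 (C = 4 - (-18 - 9298) = 4 - 1*(-9316) = 4 + 9316 = 9320)
C - 1*39606 = 9320 - 1*39606 = 9320 - 39606 = -30286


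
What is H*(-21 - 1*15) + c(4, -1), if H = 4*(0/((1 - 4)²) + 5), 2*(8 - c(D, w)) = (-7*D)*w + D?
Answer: -728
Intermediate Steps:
c(D, w) = 8 - D/2 + 7*D*w/2 (c(D, w) = 8 - ((-7*D)*w + D)/2 = 8 - (-7*D*w + D)/2 = 8 - (D - 7*D*w)/2 = 8 + (-D/2 + 7*D*w/2) = 8 - D/2 + 7*D*w/2)
H = 20 (H = 4*(0/((-3)²) + 5) = 4*(0/9 + 5) = 4*(0*(⅑) + 5) = 4*(0 + 5) = 4*5 = 20)
H*(-21 - 1*15) + c(4, -1) = 20*(-21 - 1*15) + (8 - ½*4 + (7/2)*4*(-1)) = 20*(-21 - 15) + (8 - 2 - 14) = 20*(-36) - 8 = -720 - 8 = -728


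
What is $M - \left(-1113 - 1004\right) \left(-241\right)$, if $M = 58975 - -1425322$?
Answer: $974100$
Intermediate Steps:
$M = 1484297$ ($M = 58975 + 1425322 = 1484297$)
$M - \left(-1113 - 1004\right) \left(-241\right) = 1484297 - \left(-1113 - 1004\right) \left(-241\right) = 1484297 - \left(-2117\right) \left(-241\right) = 1484297 - 510197 = 974100$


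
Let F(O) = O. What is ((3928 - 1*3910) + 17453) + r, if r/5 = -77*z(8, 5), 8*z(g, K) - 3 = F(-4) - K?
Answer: 71039/4 ≈ 17760.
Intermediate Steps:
z(g, K) = -⅛ - K/8 (z(g, K) = 3/8 + (-4 - K)/8 = 3/8 + (-½ - K/8) = -⅛ - K/8)
r = 1155/4 (r = 5*(-77*(-⅛ - ⅛*5)) = 5*(-77*(-⅛ - 5/8)) = 5*(-77*(-¾)) = 5*(231/4) = 1155/4 ≈ 288.75)
((3928 - 1*3910) + 17453) + r = ((3928 - 1*3910) + 17453) + 1155/4 = ((3928 - 3910) + 17453) + 1155/4 = (18 + 17453) + 1155/4 = 17471 + 1155/4 = 71039/4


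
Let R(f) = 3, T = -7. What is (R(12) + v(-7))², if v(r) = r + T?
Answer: 121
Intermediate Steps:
v(r) = -7 + r (v(r) = r - 7 = -7 + r)
(R(12) + v(-7))² = (3 + (-7 - 7))² = (3 - 14)² = (-11)² = 121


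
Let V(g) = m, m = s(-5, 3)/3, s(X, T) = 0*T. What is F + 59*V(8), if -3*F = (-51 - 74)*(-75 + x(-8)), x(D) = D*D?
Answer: -1375/3 ≈ -458.33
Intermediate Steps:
s(X, T) = 0
x(D) = D²
m = 0 (m = 0/3 = 0*(⅓) = 0)
F = -1375/3 (F = -(-51 - 74)*(-75 + (-8)²)/3 = -(-125)*(-75 + 64)/3 = -(-125)*(-11)/3 = -⅓*1375 = -1375/3 ≈ -458.33)
V(g) = 0
F + 59*V(8) = -1375/3 + 59*0 = -1375/3 + 0 = -1375/3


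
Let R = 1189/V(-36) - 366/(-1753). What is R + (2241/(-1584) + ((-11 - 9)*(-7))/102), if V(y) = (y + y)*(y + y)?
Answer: 672816811/1699372224 ≈ 0.39592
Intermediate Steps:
V(y) = 4*y² (V(y) = (2*y)*(2*y) = 4*y²)
R = 3981661/9087552 (R = 1189/((4*(-36)²)) - 366/(-1753) = 1189/((4*1296)) - 366*(-1/1753) = 1189/5184 + 366/1753 = 3981661/9087552 ≈ 0.43814)
R + (2241/(-1584) + ((-11 - 9)*(-7))/102) = 3981661/9087552 + (2241/(-1584) + ((-11 - 9)*(-7))/102) = 3981661/9087552 + (2241*(-1/1584) - 20*(-7)*(1/102)) = 3981661/9087552 + (-249/176 + 140*(1/102)) = 3981661/9087552 + (-249/176 + 70/51) = 3981661/9087552 - 379/8976 = 672816811/1699372224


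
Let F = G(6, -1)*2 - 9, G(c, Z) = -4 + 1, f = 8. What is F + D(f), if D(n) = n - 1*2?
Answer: -9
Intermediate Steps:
G(c, Z) = -3
D(n) = -2 + n (D(n) = n - 2 = -2 + n)
F = -15 (F = -3*2 - 9 = -6 - 9 = -15)
F + D(f) = -15 + (-2 + 8) = -15 + 6 = -9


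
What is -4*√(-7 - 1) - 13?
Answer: -13 - 8*I*√2 ≈ -13.0 - 11.314*I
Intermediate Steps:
-4*√(-7 - 1) - 13 = -8*I*√2 - 13 = -13 - 8*I*√2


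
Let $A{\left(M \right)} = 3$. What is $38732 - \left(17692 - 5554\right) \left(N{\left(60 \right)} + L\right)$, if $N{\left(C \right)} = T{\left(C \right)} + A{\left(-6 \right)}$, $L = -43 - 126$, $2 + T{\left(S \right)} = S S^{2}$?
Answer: $-2619730084$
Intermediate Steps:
$T{\left(S \right)} = -2 + S^{3}$ ($T{\left(S \right)} = -2 + S S^{2} = -2 + S^{3}$)
$L = -169$ ($L = -43 - 126 = -169$)
$N{\left(C \right)} = 1 + C^{3}$ ($N{\left(C \right)} = \left(-2 + C^{3}\right) + 3 = 1 + C^{3}$)
$38732 - \left(17692 - 5554\right) \left(N{\left(60 \right)} + L\right) = 38732 - \left(17692 - 5554\right) \left(\left(1 + 60^{3}\right) - 169\right) = 38732 - 12138 \left(\left(1 + 216000\right) - 169\right) = 38732 - 12138 \left(216001 - 169\right) = 38732 - 12138 \cdot 215832 = 38732 - 2619768816 = -2619730084$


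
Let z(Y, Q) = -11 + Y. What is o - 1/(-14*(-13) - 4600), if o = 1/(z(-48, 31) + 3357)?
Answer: 1929/3642641 ≈ 0.00052956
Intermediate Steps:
o = 1/3298 (o = 1/((-11 - 48) + 3357) = 1/(-59 + 3357) = 1/3298 ≈ 0.00030321)
o - 1/(-14*(-13) - 4600) = 1/3298 - 1/(-14*(-13) - 4600) = 1/3298 - 1/(182 - 4600) = 1/3298 - 1/(-4418) = 1/3298 - 1*(-1/4418) = 1/3298 + 1/4418 = 1929/3642641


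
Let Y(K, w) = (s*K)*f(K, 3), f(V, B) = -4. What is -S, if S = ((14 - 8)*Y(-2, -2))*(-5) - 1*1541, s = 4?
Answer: 2501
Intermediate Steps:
Y(K, w) = -16*K (Y(K, w) = (4*K)*(-4) = -16*K)
S = -2501 (S = ((14 - 8)*(-16*(-2)))*(-5) - 1*1541 = (6*32)*(-5) - 1541 = 192*(-5) - 1541 = -960 - 1541 = -2501)
-S = -1*(-2501) = 2501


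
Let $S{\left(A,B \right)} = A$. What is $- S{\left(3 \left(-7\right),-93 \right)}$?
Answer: $21$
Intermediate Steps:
$- S{\left(3 \left(-7\right),-93 \right)} = - 3 \left(-7\right) = \left(-1\right) \left(-21\right) = 21$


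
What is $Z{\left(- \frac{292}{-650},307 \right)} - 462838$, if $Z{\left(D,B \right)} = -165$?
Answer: $-463003$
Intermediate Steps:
$Z{\left(- \frac{292}{-650},307 \right)} - 462838 = -165 - 462838 = -463003$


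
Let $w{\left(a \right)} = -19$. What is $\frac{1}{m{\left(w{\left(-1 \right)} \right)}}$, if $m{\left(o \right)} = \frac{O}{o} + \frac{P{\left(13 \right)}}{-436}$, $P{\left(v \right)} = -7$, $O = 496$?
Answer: $- \frac{8284}{216123} \approx -0.03833$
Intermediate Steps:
$m{\left(o \right)} = \frac{7}{436} + \frac{496}{o}$ ($m{\left(o \right)} = \frac{496}{o} - \frac{7}{-436} = \frac{496}{o} - - \frac{7}{436} = \frac{496}{o} + \frac{7}{436} = \frac{7}{436} + \frac{496}{o}$)
$\frac{1}{m{\left(w{\left(-1 \right)} \right)}} = \frac{1}{\frac{7}{436} + \frac{496}{-19}} = \frac{1}{\frac{7}{436} + 496 \left(- \frac{1}{19}\right)} = \frac{1}{\frac{7}{436} - \frac{496}{19}} = \frac{1}{- \frac{216123}{8284}} = - \frac{8284}{216123}$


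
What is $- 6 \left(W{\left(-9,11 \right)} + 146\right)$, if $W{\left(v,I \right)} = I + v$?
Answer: $-888$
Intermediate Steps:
$- 6 \left(W{\left(-9,11 \right)} + 146\right) = - 6 \left(\left(11 - 9\right) + 146\right) = - 6 \left(2 + 146\right) = \left(-6\right) 148 = -888$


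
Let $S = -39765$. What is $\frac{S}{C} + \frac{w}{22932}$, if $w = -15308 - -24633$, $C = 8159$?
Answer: $- \frac{835808305}{187102188} \approx -4.4671$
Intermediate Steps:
$w = 9325$ ($w = -15308 + 24633 = 9325$)
$\frac{S}{C} + \frac{w}{22932} = - \frac{39765}{8159} + \frac{9325}{22932} = - \frac{835808305}{187102188}$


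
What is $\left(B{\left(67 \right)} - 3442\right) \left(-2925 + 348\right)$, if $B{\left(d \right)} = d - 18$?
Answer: $8743761$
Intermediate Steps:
$B{\left(d \right)} = -18 + d$ ($B{\left(d \right)} = d - 18 = -18 + d$)
$\left(B{\left(67 \right)} - 3442\right) \left(-2925 + 348\right) = \left(\left(-18 + 67\right) - 3442\right) \left(-2925 + 348\right) = \left(49 - 3442\right) \left(-2577\right) = \left(-3393\right) \left(-2577\right) = 8743761$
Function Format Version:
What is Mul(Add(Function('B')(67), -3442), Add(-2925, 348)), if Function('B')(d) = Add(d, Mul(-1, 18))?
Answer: 8743761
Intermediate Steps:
Function('B')(d) = Add(-18, d) (Function('B')(d) = Add(d, -18) = Add(-18, d))
Mul(Add(Function('B')(67), -3442), Add(-2925, 348)) = Mul(Add(Add(-18, 67), -3442), Add(-2925, 348)) = Mul(Add(49, -3442), -2577) = Mul(-3393, -2577) = 8743761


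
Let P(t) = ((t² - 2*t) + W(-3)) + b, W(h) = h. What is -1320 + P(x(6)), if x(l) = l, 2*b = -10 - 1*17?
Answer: -2625/2 ≈ -1312.5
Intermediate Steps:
b = -27/2 (b = (-10 - 1*17)/2 = (-10 - 17)/2 = (½)*(-27) = -27/2 ≈ -13.500)
P(t) = -33/2 + t² - 2*t (P(t) = ((t² - 2*t) - 3) - 27/2 = (-3 + t² - 2*t) - 27/2 = -33/2 + t² - 2*t)
-1320 + P(x(6)) = -1320 + (-33/2 + 6² - 2*6) = -1320 + (-33/2 + 36 - 12) = -1320 + 15/2 = -2625/2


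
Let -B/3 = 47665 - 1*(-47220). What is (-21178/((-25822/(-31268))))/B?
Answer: 331096852/3675180705 ≈ 0.090090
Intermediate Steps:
B = -284655 (B = -3*(47665 - 1*(-47220)) = -3*(47665 + 47220) = -3*94885 = -284655)
(-21178/((-25822/(-31268))))/B = -21178/((-25822/(-31268)))/(-284655) = -21178/((-25822*(-1/31268)))*(-1/284655) = -21178/12911/15634*(-1/284655) = -21178*15634/12911*(-1/284655) = -331096852/12911*(-1/284655) = 331096852/3675180705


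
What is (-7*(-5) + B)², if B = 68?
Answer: 10609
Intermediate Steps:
(-7*(-5) + B)² = (-7*(-5) + 68)² = (35 + 68)² = 103² = 10609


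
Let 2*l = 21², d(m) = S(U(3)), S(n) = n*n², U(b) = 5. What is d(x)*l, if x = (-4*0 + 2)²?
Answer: 55125/2 ≈ 27563.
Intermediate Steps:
x = 4 (x = (0 + 2)² = 2² = 4)
S(n) = n³
d(m) = 125 (d(m) = 5³ = 125)
l = 441/2 (l = (½)*21² = (½)*441 = 441/2 ≈ 220.50)
d(x)*l = 125*(441/2) = 55125/2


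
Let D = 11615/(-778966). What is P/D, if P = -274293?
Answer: 213664921038/11615 ≈ 1.8396e+7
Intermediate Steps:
D = -11615/778966 (D = 11615*(-1/778966) = -11615/778966 ≈ -0.014911)
P/D = -274293/(-11615/778966) = -274293*(-778966/11615) = 213664921038/11615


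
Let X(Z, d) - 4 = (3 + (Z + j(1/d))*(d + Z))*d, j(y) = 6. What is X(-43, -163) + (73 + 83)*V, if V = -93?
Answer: -1257379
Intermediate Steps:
X(Z, d) = 4 + d*(3 + (6 + Z)*(Z + d)) (X(Z, d) = 4 + (3 + (Z + 6)*(d + Z))*d = 4 + (3 + (6 + Z)*(Z + d))*d = 4 + d*(3 + (6 + Z)*(Z + d)))
X(-43, -163) + (73 + 83)*V = (4 + 3*(-163) + 6*(-163)² - 43*(-163)² - 163*(-43)² + 6*(-43)*(-163)) + (73 + 83)*(-93) = (4 - 489 + 6*26569 - 43*26569 - 163*1849 + 42054) + 156*(-93) = (4 - 489 + 159414 - 1142467 - 301387 + 42054) - 14508 = -1242871 - 14508 = -1257379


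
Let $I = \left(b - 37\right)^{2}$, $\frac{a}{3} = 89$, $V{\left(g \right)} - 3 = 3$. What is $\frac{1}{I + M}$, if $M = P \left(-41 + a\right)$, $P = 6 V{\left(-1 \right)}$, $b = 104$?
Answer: $\frac{1}{12625} \approx 7.9208 \cdot 10^{-5}$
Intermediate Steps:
$V{\left(g \right)} = 6$ ($V{\left(g \right)} = 3 + 3 = 6$)
$a = 267$ ($a = 3 \cdot 89 = 267$)
$P = 36$ ($P = 6 \cdot 6 = 36$)
$M = 8136$ ($M = 36 \left(-41 + 267\right) = 36 \cdot 226 = 8136$)
$I = 4489$ ($I = \left(104 - 37\right)^{2} = 67^{2} = 4489$)
$\frac{1}{I + M} = \frac{1}{4489 + 8136} = \frac{1}{12625}$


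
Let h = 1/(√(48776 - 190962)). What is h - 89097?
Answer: -89097 - I*√142186/142186 ≈ -89097.0 - 0.002652*I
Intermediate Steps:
h = -I*√142186/142186 (h = 1/(√(-142186)) = 1/(I*√142186) = -I*√142186/142186 ≈ -0.002652*I)
h - 89097 = -I*√142186/142186 - 89097 = -89097 - I*√142186/142186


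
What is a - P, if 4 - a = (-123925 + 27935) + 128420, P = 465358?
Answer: -497784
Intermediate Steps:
a = -32426 (a = 4 - ((-123925 + 27935) + 128420) = 4 - (-95990 + 128420) = 4 - 1*32430 = 4 - 32430 = -32426)
a - P = -32426 - 1*465358 = -32426 - 465358 = -497784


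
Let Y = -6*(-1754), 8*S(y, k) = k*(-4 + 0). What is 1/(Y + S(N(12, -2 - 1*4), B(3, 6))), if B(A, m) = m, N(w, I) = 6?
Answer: 1/10521 ≈ 9.5048e-5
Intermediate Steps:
S(y, k) = -k/2 (S(y, k) = (k*(-4 + 0))/8 = (k*(-4))/8 = (-4*k)/8 = -k/2)
Y = 10524
1/(Y + S(N(12, -2 - 1*4), B(3, 6))) = 1/(10524 - 1/2*6) = 1/(10524 - 3) = 1/10521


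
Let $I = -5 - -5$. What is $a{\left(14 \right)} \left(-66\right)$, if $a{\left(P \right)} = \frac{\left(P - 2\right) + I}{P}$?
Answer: $- \frac{396}{7} \approx -56.571$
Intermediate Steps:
$I = 0$ ($I = -5 + 5 = 0$)
$a{\left(P \right)} = \frac{-2 + P}{P}$ ($a{\left(P \right)} = \frac{\left(P - 2\right) + 0}{P} = \frac{\left(-2 + P\right) + 0}{P} = \frac{-2 + P}{P}$)
$a{\left(14 \right)} \left(-66\right) = \frac{-2 + 14}{14} \left(-66\right) = \frac{1}{14} \cdot 12 \left(-66\right) = \frac{6}{7} \left(-66\right) = - \frac{396}{7}$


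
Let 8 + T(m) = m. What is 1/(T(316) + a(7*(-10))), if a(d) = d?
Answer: 1/238 ≈ 0.0042017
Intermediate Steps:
T(m) = -8 + m
1/(T(316) + a(7*(-10))) = 1/((-8 + 316) + 7*(-10)) = 1/(308 - 70) = 1/238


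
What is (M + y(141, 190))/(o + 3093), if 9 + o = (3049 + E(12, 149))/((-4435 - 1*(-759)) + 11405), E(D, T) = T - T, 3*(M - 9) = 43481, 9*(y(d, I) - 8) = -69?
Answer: 112093687/23839285 ≈ 4.7021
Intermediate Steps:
y(d, I) = 1/3 (y(d, I) = 8 + (1/9)*(-69) = 8 - 23/3 = 1/3)
M = 43508/3 (M = 9 + (1/3)*43481 = 9 + 43481/3 = 43508/3 ≈ 14503.)
E(D, T) = 0
o = -66512/7729 (o = -9 + (3049 + 0)/((-4435 - 1*(-759)) + 11405) = -9 + 3049/((-4435 + 759) + 11405) = -9 + 3049/(-3676 + 11405) = -9 + 3049/7729 = -66512/7729 ≈ -8.6055)
(M + y(141, 190))/(o + 3093) = (43508/3 + 1/3)/(-66512/7729 + 3093) = 14503/(23839285/7729) = 14503*(7729/23839285) = 112093687/23839285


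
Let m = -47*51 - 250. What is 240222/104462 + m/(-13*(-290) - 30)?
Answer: 310959683/195343940 ≈ 1.5919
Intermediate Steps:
m = -2647 (m = -2397 - 250 = -2647)
240222/104462 + m/(-13*(-290) - 30) = 240222/104462 - 2647/(-13*(-290) - 30) = 240222*(1/104462) - 2647/(3770 - 30) = 120111/52231 - 2647/3740 = 310959683/195343940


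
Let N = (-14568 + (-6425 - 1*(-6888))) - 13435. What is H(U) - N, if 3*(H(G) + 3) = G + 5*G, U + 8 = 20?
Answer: 27561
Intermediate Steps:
U = 12 (U = -8 + 20 = 12)
H(G) = -3 + 2*G (H(G) = -3 + (G + 5*G)/3 = -3 + (6*G)/3 = -3 + 2*G)
N = -27540 (N = (-14568 + (-6425 + 6888)) - 13435 = (-14568 + 463) - 13435 = -14105 - 13435 = -27540)
H(U) - N = (-3 + 2*12) - 1*(-27540) = (-3 + 24) + 27540 = 21 + 27540 = 27561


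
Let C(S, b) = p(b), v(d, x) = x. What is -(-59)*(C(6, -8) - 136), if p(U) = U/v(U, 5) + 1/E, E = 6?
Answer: -243257/30 ≈ -8108.6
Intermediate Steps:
p(U) = 1/6 + U/5 (p(U) = U/5 + 1/6 = 1/6 + U/5)
C(S, b) = 1/6 + b/5
-(-59)*(C(6, -8) - 136) = -(-59)*((1/6 + (1/5)*(-8)) - 136) = -(-59)*((1/6 - 8/5) - 136) = -(-59)*(-43/30 - 136) = -(-59)*(-4123)/30 = -1*243257/30 = -243257/30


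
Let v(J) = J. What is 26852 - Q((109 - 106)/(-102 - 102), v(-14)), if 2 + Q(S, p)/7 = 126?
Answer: 25984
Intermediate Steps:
Q(S, p) = 868 (Q(S, p) = -14 + 7*126 = -14 + 882 = 868)
26852 - Q((109 - 106)/(-102 - 102), v(-14)) = 26852 - 1*868 = 26852 - 868 = 25984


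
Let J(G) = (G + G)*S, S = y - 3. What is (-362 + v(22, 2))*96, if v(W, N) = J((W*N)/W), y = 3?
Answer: -34752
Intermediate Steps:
S = 0 (S = 3 - 3 = 0)
J(G) = 0 (J(G) = (G + G)*0 = (2*G)*0 = 0)
v(W, N) = 0
(-362 + v(22, 2))*96 = (-362 + 0)*96 = -362*96 = -34752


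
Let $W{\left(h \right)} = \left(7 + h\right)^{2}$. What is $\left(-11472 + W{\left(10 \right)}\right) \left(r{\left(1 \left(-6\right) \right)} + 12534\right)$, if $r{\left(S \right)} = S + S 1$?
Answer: $-140033526$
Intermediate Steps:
$r{\left(S \right)} = 2 S$ ($r{\left(S \right)} = S + S = 2 S$)
$\left(-11472 + W{\left(10 \right)}\right) \left(r{\left(1 \left(-6\right) \right)} + 12534\right) = \left(-11472 + \left(7 + 10\right)^{2}\right) \left(2 \cdot 1 \left(-6\right) + 12534\right) = \left(-11472 + 17^{2}\right) \left(2 \left(-6\right) + 12534\right) = \left(-11472 + 289\right) \left(-12 + 12534\right) = \left(-11183\right) 12522 = -140033526$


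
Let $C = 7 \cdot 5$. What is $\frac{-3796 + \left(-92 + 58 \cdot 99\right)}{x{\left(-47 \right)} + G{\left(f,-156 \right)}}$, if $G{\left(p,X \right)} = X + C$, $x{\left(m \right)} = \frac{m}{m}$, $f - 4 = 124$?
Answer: $- \frac{309}{20} \approx -15.45$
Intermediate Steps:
$f = 128$ ($f = 4 + 124 = 128$)
$x{\left(m \right)} = 1$
$C = 35$
$G{\left(p,X \right)} = 35 + X$ ($G{\left(p,X \right)} = X + 35 = 35 + X$)
$\frac{-3796 + \left(-92 + 58 \cdot 99\right)}{x{\left(-47 \right)} + G{\left(f,-156 \right)}} = \frac{-3796 + \left(-92 + 58 \cdot 99\right)}{1 + \left(35 - 156\right)} = \frac{-3796 + \left(-92 + 5742\right)}{1 - 121} = \frac{-3796 + 5650}{-120} = 1854 \left(- \frac{1}{120}\right) = - \frac{309}{20}$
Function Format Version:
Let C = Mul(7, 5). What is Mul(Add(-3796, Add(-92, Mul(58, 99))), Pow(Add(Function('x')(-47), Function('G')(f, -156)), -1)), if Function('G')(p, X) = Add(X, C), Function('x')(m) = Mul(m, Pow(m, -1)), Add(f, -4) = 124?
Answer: Rational(-309, 20) ≈ -15.450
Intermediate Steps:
f = 128 (f = Add(4, 124) = 128)
Function('x')(m) = 1
C = 35
Function('G')(p, X) = Add(35, X) (Function('G')(p, X) = Add(X, 35) = Add(35, X))
Mul(Add(-3796, Add(-92, Mul(58, 99))), Pow(Add(Function('x')(-47), Function('G')(f, -156)), -1)) = Mul(Add(-3796, Add(-92, Mul(58, 99))), Pow(Add(1, Add(35, -156)), -1)) = Mul(Add(-3796, Add(-92, 5742)), Pow(Add(1, -121), -1)) = Mul(Add(-3796, 5650), Pow(-120, -1)) = Mul(1854, Rational(-1, 120)) = Rational(-309, 20)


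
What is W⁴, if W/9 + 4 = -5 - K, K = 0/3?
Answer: 43046721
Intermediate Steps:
K = 0 (K = 0*(⅓) = 0)
W = -81 (W = -36 + 9*(-5 - 1*0) = -36 + 9*(-5 + 0) = -36 + 9*(-5) = -36 - 45 = -81)
W⁴ = (-81)⁴ = 43046721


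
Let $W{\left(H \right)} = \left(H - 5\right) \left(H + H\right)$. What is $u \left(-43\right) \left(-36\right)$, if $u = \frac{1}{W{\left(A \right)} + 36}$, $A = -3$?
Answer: $\frac{129}{7} \approx 18.429$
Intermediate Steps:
$W{\left(H \right)} = 2 H \left(-5 + H\right)$ ($W{\left(H \right)} = \left(-5 + H\right) 2 H = 2 H \left(-5 + H\right)$)
$u = \frac{1}{84}$ ($u = \frac{1}{2 \left(-3\right) \left(-5 - 3\right) + 36} = \frac{1}{2 \left(-3\right) \left(-8\right) + 36} = \frac{1}{48 + 36} = \frac{1}{84} \approx 0.011905$)
$u \left(-43\right) \left(-36\right) = \frac{1}{84} \left(-43\right) \left(-36\right) = \left(- \frac{43}{84}\right) \left(-36\right) = \frac{129}{7}$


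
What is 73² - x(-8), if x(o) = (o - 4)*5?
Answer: 5389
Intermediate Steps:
x(o) = -20 + 5*o (x(o) = (-4 + o)*5 = -20 + 5*o)
73² - x(-8) = 73² - (-20 + 5*(-8)) = 5329 - (-20 - 40) = 5329 - 1*(-60) = 5329 + 60 = 5389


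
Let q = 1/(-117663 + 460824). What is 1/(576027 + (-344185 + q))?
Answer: 343161/79559132563 ≈ 4.3133e-6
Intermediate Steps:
q = 1/343161 ≈ 2.9141e-6
1/(576027 + (-344185 + q)) = 1/(576027 + (-344185 + 1/343161)) = 1/(576027 - 118110868784/343161) = 1/(79559132563/343161) = 343161/79559132563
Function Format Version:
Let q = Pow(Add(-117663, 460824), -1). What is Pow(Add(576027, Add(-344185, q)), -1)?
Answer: Rational(343161, 79559132563) ≈ 4.3133e-6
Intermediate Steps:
q = Rational(1, 343161) (q = Pow(343161, -1) = Rational(1, 343161) ≈ 2.9141e-6)
Pow(Add(576027, Add(-344185, q)), -1) = Pow(Add(576027, Add(-344185, Rational(1, 343161))), -1) = Pow(Add(576027, Rational(-118110868784, 343161)), -1) = Pow(Rational(79559132563, 343161), -1) = Rational(343161, 79559132563)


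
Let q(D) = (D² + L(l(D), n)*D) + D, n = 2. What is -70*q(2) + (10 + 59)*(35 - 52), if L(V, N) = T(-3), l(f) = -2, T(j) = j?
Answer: -1173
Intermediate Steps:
L(V, N) = -3
q(D) = D² - 2*D (q(D) = (D² - 3*D) + D = D² - 2*D)
-70*q(2) + (10 + 59)*(35 - 52) = -140*(-2 + 2) + (10 + 59)*(35 - 52) = -140*0 + 69*(-17) = -70*0 - 1173 = 0 - 1173 = -1173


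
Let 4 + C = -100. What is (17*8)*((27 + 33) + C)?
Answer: -5984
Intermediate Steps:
C = -104 (C = -4 - 100 = -104)
(17*8)*((27 + 33) + C) = (17*8)*((27 + 33) - 104) = 136*(60 - 104) = 136*(-44) = -5984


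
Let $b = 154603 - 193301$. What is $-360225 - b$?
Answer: $-321527$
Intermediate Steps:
$b = -38698$ ($b = 154603 - 193301 = -38698$)
$-360225 - b = -360225 - -38698 = -360225 + 38698 = -321527$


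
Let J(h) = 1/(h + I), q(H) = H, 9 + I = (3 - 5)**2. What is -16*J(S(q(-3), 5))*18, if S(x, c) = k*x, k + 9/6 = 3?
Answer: 576/19 ≈ 30.316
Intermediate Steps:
k = 3/2 (k = -3/2 + 3 = 3/2 ≈ 1.5000)
I = -5 (I = -9 + (3 - 5)**2 = -9 + (-2)**2 = -9 + 4 = -5)
S(x, c) = 3*x/2
J(h) = 1/(-5 + h) (J(h) = 1/(h - 5) = 1/(-5 + h))
-16*J(S(q(-3), 5))*18 = -16/(-5 + (3/2)*(-3))*18 = -16/(-5 - 9/2)*18 = -16/(-19/2)*18 = -16*(-2/19)*18 = (32/19)*18 = 576/19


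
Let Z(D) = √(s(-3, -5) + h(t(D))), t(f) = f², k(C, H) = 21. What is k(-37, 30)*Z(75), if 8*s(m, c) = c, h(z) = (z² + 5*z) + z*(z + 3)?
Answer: 21*√1013219990/4 ≈ 1.6711e+5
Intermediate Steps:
h(z) = z² + 5*z + z*(3 + z) (h(z) = (z² + 5*z) + z*(3 + z) = z² + 5*z + z*(3 + z))
s(m, c) = c/8
Z(D) = √(-5/8 + 2*D²*(4 + D²)) (Z(D) = √((⅛)*(-5) + 2*D²*(4 + D²)) = √(-5/8 + 2*D²*(4 + D²)))
k(-37, 30)*Z(75) = 21*(√2*√(-5 + 16*75²*(4 + 75²))/4) = 21*(√2*√(-5 + 16*5625*(4 + 5625))/4) = 21*(√2*√(-5 + 16*5625*5629)/4) = 21*(√2*√(-5 + 506610000)/4) = 21*(√2*√506609995/4) = 21*(√1013219990/4) = 21*√1013219990/4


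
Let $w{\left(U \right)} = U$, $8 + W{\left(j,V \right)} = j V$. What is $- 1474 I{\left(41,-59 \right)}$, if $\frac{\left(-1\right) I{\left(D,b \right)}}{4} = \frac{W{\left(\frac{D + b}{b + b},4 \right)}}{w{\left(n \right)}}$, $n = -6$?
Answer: $\frac{1285328}{177} \approx 7261.7$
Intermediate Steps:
$W{\left(j,V \right)} = -8 + V j$ ($W{\left(j,V \right)} = -8 + j V = -8 + V j$)
$I{\left(D,b \right)} = - \frac{16}{3} + \frac{4 \left(D + b\right)}{3 b}$ ($I{\left(D,b \right)} = - 4 \frac{-8 + 4 \frac{D + b}{b + b}}{-6} = - 4 \left(-8 + 4 \frac{D + b}{2 b}\right) \left(- \frac{1}{6}\right) = - 4 \left(-8 + \frac{2 \left(D + b\right)}{b}\right) \left(- \frac{1}{6}\right) = - 4 \left(\frac{4}{3} - \frac{D + b}{3 b}\right) = - \frac{16}{3} + \frac{4 \left(D + b\right)}{3 b}$)
$- 1474 I{\left(41,-59 \right)} = - 1474 \left(-4 + \frac{4}{3} \cdot 41 \frac{1}{-59}\right) = - 1474 \left(-4 + \frac{4}{3} \cdot 41 \left(- \frac{1}{59}\right)\right) = - 1474 \left(-4 - \frac{164}{177}\right) = \left(-1474\right) \left(- \frac{872}{177}\right) = \frac{1285328}{177}$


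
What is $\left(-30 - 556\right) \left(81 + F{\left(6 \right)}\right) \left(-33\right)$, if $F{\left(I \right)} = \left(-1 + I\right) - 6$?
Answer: $1547040$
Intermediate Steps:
$F{\left(I \right)} = -7 + I$
$\left(-30 - 556\right) \left(81 + F{\left(6 \right)}\right) \left(-33\right) = \left(-30 - 556\right) \left(81 + \left(-7 + 6\right)\right) \left(-33\right) = - 586 \left(81 - 1\right) \left(-33\right) = \left(-586\right) 80 \left(-33\right) = \left(-46880\right) \left(-33\right) = 1547040$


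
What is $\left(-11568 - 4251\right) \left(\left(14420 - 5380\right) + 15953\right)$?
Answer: $-395364267$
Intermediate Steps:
$\left(-11568 - 4251\right) \left(\left(14420 - 5380\right) + 15953\right) = - 15819 \left(\left(14420 - 5380\right) + 15953\right) = - 15819 \left(9040 + 15953\right) = \left(-15819\right) 24993 = -395364267$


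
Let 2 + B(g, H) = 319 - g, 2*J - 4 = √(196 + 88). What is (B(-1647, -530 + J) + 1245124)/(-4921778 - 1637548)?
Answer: -207848/1093221 ≈ -0.19012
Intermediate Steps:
J = 2 + √71 (J = 2 + √(196 + 88)/2 = 2 + √284/2 = 2 + (2*√71)/2 = 2 + √71 ≈ 10.426)
B(g, H) = 317 - g (B(g, H) = -2 + (319 - g) = 317 - g)
(B(-1647, -530 + J) + 1245124)/(-4921778 - 1637548) = ((317 - 1*(-1647)) + 1245124)/(-4921778 - 1637548) = ((317 + 1647) + 1245124)/(-6559326) = (1964 + 1245124)*(-1/6559326) = 1247088*(-1/6559326) = -207848/1093221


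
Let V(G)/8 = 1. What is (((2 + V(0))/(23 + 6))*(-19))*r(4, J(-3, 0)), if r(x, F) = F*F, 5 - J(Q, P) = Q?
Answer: -12160/29 ≈ -419.31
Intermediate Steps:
V(G) = 8 (V(G) = 8*1 = 8)
J(Q, P) = 5 - Q
r(x, F) = F²
(((2 + V(0))/(23 + 6))*(-19))*r(4, J(-3, 0)) = (((2 + 8)/(23 + 6))*(-19))*(5 - 1*(-3))² = ((10/29)*(-19))*(5 + 3)² = ((10*(1/29))*(-19))*8² = ((10/29)*(-19))*64 = -190/29*64 = -12160/29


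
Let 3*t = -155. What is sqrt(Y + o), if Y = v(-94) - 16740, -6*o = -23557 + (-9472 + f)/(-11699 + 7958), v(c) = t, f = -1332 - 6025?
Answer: I*sqrt(180064207487)/3741 ≈ 113.43*I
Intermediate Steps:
f = -7357
t = -155/3 (t = (1/3)*(-155) = -155/3 ≈ -51.667)
v(c) = -155/3
o = 44054954/11223 (o = -(-23557 + (-9472 - 7357)/(-11699 + 7958))/6 = -(-23557 - 16829/(-3741))/6 = -(-23557 - 16829*(-1/3741))/6 = -(-23557 + 16829/3741)/6 = -1/6*(-88109908/3741) = 44054954/11223 ≈ 3925.4)
Y = -50375/3 (Y = -155/3 - 16740 = -50375/3 ≈ -16792.)
sqrt(Y + o) = sqrt(-50375/3 + 44054954/11223) = sqrt(-144397921/11223) = I*sqrt(180064207487)/3741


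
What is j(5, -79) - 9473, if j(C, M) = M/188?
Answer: -1781003/188 ≈ -9473.4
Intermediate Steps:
j(C, M) = M/188 (j(C, M) = M*(1/188) = M/188)
j(5, -79) - 9473 = (1/188)*(-79) - 9473 = -79/188 - 9473 = -1781003/188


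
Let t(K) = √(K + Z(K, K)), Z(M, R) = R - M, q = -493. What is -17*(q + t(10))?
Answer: 8381 - 17*√10 ≈ 8327.2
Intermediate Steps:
t(K) = √K (t(K) = √(K + (K - K)) = √(K + 0) = √K)
-17*(q + t(10)) = -17*(-493 + √10) = 8381 - 17*√10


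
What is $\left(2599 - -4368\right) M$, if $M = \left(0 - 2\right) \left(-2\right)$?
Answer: $27868$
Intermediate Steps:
$M = 4$ ($M = \left(-2\right) \left(-2\right) = 4$)
$\left(2599 - -4368\right) M = \left(2599 - -4368\right) 4 = \left(2599 + 4368\right) 4 = 6967 \cdot 4 = 27868$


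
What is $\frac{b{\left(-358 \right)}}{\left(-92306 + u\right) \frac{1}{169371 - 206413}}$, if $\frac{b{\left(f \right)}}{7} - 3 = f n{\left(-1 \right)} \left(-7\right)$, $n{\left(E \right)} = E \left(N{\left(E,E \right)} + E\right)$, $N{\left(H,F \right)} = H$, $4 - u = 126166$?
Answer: $\frac{650179705}{109234} \approx 5952.2$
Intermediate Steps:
$u = -126162$ ($u = 4 - 126166 = -126162$)
$n{\left(E \right)} = 2 E^{2}$ ($n{\left(E \right)} = E \left(E + E\right) = E 2 E = 2 E^{2}$)
$b{\left(f \right)} = 21 - 98 f$ ($b{\left(f \right)} = 21 + 7 f 2 \left(-1\right)^{2} \left(-7\right) = 21 + 7 f 2 \cdot 1 \left(-7\right) = 21 + 7 f 2 \left(-7\right) = 21 + 7 \cdot 2 f \left(-7\right) = 21 + 7 \left(- 14 f\right) = 21 - 98 f$)
$\frac{b{\left(-358 \right)}}{\left(-92306 + u\right) \frac{1}{169371 - 206413}} = \frac{21 - -35084}{\left(-92306 - 126162\right) \frac{1}{169371 - 206413}} = \frac{21 + 35084}{\left(-218468\right) \frac{1}{-37042}} = \frac{35105}{\left(-218468\right) \left(- \frac{1}{37042}\right)} = \frac{35105}{\frac{109234}{18521}} = 35105 \cdot \frac{18521}{109234} = \frac{650179705}{109234}$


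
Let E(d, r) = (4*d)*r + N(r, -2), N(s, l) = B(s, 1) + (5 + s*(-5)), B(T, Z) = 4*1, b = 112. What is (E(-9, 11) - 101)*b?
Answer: -60816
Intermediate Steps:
B(T, Z) = 4
N(s, l) = 9 - 5*s (N(s, l) = 4 + (5 + s*(-5)) = 4 + (5 - 5*s) = 9 - 5*s)
E(d, r) = 9 - 5*r + 4*d*r (E(d, r) = (4*d)*r + (9 - 5*r) = 4*d*r + (9 - 5*r) = 9 - 5*r + 4*d*r)
(E(-9, 11) - 101)*b = ((9 - 5*11 + 4*(-9)*11) - 101)*112 = ((9 - 55 - 396) - 101)*112 = (-442 - 101)*112 = -543*112 = -60816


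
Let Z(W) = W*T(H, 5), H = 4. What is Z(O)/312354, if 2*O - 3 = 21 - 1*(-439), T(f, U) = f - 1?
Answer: 463/208236 ≈ 0.0022234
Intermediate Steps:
T(f, U) = -1 + f
O = 463/2 (O = 3/2 + (21 - 1*(-439))/2 = 3/2 + (21 + 439)/2 = 3/2 + (½)*460 = 3/2 + 230 = 463/2 ≈ 231.50)
Z(W) = 3*W (Z(W) = W*(-1 + 4) = W*3 = 3*W)
Z(O)/312354 = (3*(463/2))/312354 = (1389/2)*(1/312354) = 463/208236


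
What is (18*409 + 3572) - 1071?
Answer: 9863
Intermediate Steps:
(18*409 + 3572) - 1071 = (7362 + 3572) - 1071 = 10934 - 1071 = 9863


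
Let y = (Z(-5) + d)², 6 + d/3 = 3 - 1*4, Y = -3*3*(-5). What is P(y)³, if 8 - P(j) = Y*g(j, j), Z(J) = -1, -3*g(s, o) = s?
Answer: 383923552832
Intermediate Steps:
g(s, o) = -s/3
Y = 45 (Y = -9*(-5) = 45)
d = -21 (d = -18 + 3*(3 - 1*4) = -18 + 3*(3 - 4) = -18 + 3*(-1) = -18 - 3 = -21)
y = 484 (y = (-1 - 21)² = (-22)² = 484)
P(j) = 8 + 15*j (P(j) = 8 - 45*(-j/3) = 8 - (-15)*j = 8 + 15*j)
P(y)³ = (8 + 15*484)³ = (8 + 7260)³ = 7268³ = 383923552832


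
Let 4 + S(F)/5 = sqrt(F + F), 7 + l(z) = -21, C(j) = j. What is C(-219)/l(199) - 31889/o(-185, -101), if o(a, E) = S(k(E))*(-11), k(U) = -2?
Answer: -75697/700 - 2899*I/50 ≈ -108.14 - 57.98*I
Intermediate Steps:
l(z) = -28 (l(z) = -7 - 21 = -28)
S(F) = -20 + 5*sqrt(2)*sqrt(F) (S(F) = -20 + 5*sqrt(F + F) = -20 + 5*sqrt(2*F) = -20 + 5*(sqrt(2)*sqrt(F)) = -20 + 5*sqrt(2)*sqrt(F))
o(a, E) = 220 - 110*I (o(a, E) = (-20 + 5*sqrt(2)*sqrt(-2))*(-11) = (-20 + 5*sqrt(2)*(I*sqrt(2)))*(-11) = (-20 + 10*I)*(-11) = 220 - 110*I)
C(-219)/l(199) - 31889/o(-185, -101) = -219/(-28) - 31889*(220 + 110*I)/60500 = -219*(-1/28) - 2899*(220 + 110*I)/5500 = 219/28 - 2899*(220 + 110*I)/5500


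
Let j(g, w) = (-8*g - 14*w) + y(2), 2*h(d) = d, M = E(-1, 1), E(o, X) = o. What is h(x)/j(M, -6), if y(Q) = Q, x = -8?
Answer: -2/47 ≈ -0.042553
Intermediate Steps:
M = -1
h(d) = d/2
j(g, w) = 2 - 14*w - 8*g (j(g, w) = (-8*g - 14*w) + 2 = (-14*w - 8*g) + 2 = 2 - 14*w - 8*g)
h(x)/j(M, -6) = ((½)*(-8))/(2 - 14*(-6) - 8*(-1)) = -4/(2 + 84 + 8) = -4/94 = -4*1/94 = -2/47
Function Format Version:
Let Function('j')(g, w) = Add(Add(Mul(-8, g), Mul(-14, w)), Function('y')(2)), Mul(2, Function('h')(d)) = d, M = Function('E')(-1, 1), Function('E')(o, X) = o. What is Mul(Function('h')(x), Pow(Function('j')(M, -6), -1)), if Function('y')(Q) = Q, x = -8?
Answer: Rational(-2, 47) ≈ -0.042553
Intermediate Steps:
M = -1
Function('h')(d) = Mul(Rational(1, 2), d)
Function('j')(g, w) = Add(2, Mul(-14, w), Mul(-8, g)) (Function('j')(g, w) = Add(Add(Mul(-8, g), Mul(-14, w)), 2) = Add(Add(Mul(-14, w), Mul(-8, g)), 2) = Add(2, Mul(-14, w), Mul(-8, g)))
Mul(Function('h')(x), Pow(Function('j')(M, -6), -1)) = Mul(Mul(Rational(1, 2), -8), Pow(Add(2, Mul(-14, -6), Mul(-8, -1)), -1)) = Mul(-4, Pow(Add(2, 84, 8), -1)) = Mul(-4, Pow(94, -1)) = Mul(-4, Rational(1, 94)) = Rational(-2, 47)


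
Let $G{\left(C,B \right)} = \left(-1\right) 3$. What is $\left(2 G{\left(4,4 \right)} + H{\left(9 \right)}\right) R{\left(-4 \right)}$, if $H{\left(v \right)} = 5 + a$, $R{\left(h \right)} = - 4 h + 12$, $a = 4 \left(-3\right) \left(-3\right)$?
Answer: $980$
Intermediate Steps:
$G{\left(C,B \right)} = -3$
$a = 36$ ($a = \left(-12\right) \left(-3\right) = 36$)
$R{\left(h \right)} = 12 - 4 h$
$H{\left(v \right)} = 41$ ($H{\left(v \right)} = 5 + 36 = 41$)
$\left(2 G{\left(4,4 \right)} + H{\left(9 \right)}\right) R{\left(-4 \right)} = \left(2 \left(-3\right) + 41\right) \left(12 - -16\right) = \left(-6 + 41\right) \left(12 + 16\right) = 35 \cdot 28 = 980$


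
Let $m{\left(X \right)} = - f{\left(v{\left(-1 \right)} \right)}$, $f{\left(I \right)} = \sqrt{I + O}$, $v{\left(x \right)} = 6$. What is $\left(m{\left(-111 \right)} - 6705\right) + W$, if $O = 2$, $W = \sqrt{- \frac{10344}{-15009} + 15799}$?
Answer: $-6705 - 2 \sqrt{2} + \frac{\sqrt{395466362535}}{5003} \approx -6582.1$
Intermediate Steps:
$W = \frac{\sqrt{395466362535}}{5003}$ ($W = \sqrt{\left(-10344\right) \left(- \frac{1}{15009}\right) + 15799} = \sqrt{\frac{3448}{5003} + 15799} = \sqrt{\frac{79045845}{5003}} = \frac{\sqrt{395466362535}}{5003} \approx 125.7$)
$f{\left(I \right)} = \sqrt{2 + I}$ ($f{\left(I \right)} = \sqrt{I + 2} = \sqrt{2 + I}$)
$m{\left(X \right)} = - 2 \sqrt{2}$ ($m{\left(X \right)} = - \sqrt{2 + 6} = - \sqrt{8} = - 2 \sqrt{2}$)
$\left(m{\left(-111 \right)} - 6705\right) + W = \left(- 2 \sqrt{2} - 6705\right) + \frac{\sqrt{395466362535}}{5003} = \left(-6705 - 2 \sqrt{2}\right) + \frac{\sqrt{395466362535}}{5003} = -6705 - 2 \sqrt{2} + \frac{\sqrt{395466362535}}{5003}$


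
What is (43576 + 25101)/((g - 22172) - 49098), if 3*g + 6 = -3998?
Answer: -206031/217814 ≈ -0.94590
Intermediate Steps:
g = -4004/3 (g = -2 + (⅓)*(-3998) = -2 - 3998/3 = -4004/3 ≈ -1334.7)
(43576 + 25101)/((g - 22172) - 49098) = (43576 + 25101)/((-4004/3 - 22172) - 49098) = 68677/(-70520/3 - 49098) = 68677/(-217814/3) = 68677*(-3/217814) = -206031/217814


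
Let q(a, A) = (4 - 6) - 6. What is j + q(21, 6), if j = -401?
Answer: -409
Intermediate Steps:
q(a, A) = -8 (q(a, A) = -2 - 6 = -8)
j + q(21, 6) = -401 - 8 = -409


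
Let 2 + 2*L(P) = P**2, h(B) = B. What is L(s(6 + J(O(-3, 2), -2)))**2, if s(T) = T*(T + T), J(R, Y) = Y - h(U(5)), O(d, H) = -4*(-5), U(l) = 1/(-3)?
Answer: 3253675681/6561 ≈ 4.9591e+5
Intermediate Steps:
U(l) = -1/3 (U(l) = 1*(-1/3) = -1/3)
O(d, H) = 20
J(R, Y) = 1/3 + Y (J(R, Y) = Y - 1*(-1/3) = Y + 1/3 = 1/3 + Y)
s(T) = 2*T**2 (s(T) = T*(2*T) = 2*T**2)
L(P) = -1 + P**2/2
L(s(6 + J(O(-3, 2), -2)))**2 = (-1 + (2*(6 + (1/3 - 2))**2)**2/2)**2 = (-1 + (2*(6 - 5/3)**2)**2/2)**2 = (-1 + (2*(13/3)**2)**2/2)**2 = (-1 + (2*(169/9))**2/2)**2 = (-1 + (338/9)**2/2)**2 = (-1 + (1/2)*(114244/81))**2 = (-1 + 57122/81)**2 = (57041/81)**2 = 3253675681/6561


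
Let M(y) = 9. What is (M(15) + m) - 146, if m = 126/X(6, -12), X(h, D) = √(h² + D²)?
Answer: -137 + 21*√5/5 ≈ -127.61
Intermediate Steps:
X(h, D) = √(D² + h²)
m = 21*√5/5 (m = 126/(√((-12)² + 6²)) = 126/(√(144 + 36)) = 126/(√180) = 126/((6*√5)) = 126*(√5/30) = 21*√5/5 ≈ 9.3915)
(M(15) + m) - 146 = (9 + 21*√5/5) - 146 = -137 + 21*√5/5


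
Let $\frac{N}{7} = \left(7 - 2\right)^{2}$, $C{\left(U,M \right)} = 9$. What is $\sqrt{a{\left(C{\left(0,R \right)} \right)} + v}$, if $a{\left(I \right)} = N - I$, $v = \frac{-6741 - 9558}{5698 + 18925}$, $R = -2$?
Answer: $\frac{\sqrt{100243163137}}{24623} \approx 12.858$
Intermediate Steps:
$N = 175$ ($N = 7 \left(7 - 2\right)^{2} = 7 \cdot 5^{2} = 7 \cdot 25 = 175$)
$v = - \frac{16299}{24623} \approx -0.66194$
$a{\left(I \right)} = 175 - I$
$\sqrt{a{\left(C{\left(0,R \right)} \right)} + v} = \sqrt{\left(175 - 9\right) - \frac{16299}{24623}} = \sqrt{166 - \frac{16299}{24623}} = \sqrt{\frac{4071119}{24623}} = \frac{\sqrt{100243163137}}{24623}$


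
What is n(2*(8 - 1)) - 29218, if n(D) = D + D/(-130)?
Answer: -1898267/65 ≈ -29204.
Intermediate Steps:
n(D) = 129*D/130 (n(D) = D + D*(-1/130) = D - D/130 = 129*D/130)
n(2*(8 - 1)) - 29218 = 129*(2*(8 - 1))/130 - 29218 = 129*(2*7)/130 - 29218 = (129/130)*14 - 29218 = 903/65 - 29218 = -1898267/65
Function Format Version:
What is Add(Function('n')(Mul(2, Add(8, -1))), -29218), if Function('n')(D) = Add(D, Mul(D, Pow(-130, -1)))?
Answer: Rational(-1898267, 65) ≈ -29204.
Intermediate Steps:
Function('n')(D) = Mul(Rational(129, 130), D) (Function('n')(D) = Add(D, Mul(D, Rational(-1, 130))) = Add(D, Mul(Rational(-1, 130), D)) = Mul(Rational(129, 130), D))
Add(Function('n')(Mul(2, Add(8, -1))), -29218) = Add(Mul(Rational(129, 130), Mul(2, Add(8, -1))), -29218) = Add(Mul(Rational(129, 130), Mul(2, 7)), -29218) = Add(Mul(Rational(129, 130), 14), -29218) = Add(Rational(903, 65), -29218) = Rational(-1898267, 65)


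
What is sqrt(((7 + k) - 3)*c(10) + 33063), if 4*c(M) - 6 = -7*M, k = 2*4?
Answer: sqrt(32871) ≈ 181.30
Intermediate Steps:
k = 8
c(M) = 3/2 - 7*M/4 (c(M) = 3/2 + (-7*M)/4 = 3/2 - 7*M/4)
sqrt(((7 + k) - 3)*c(10) + 33063) = sqrt(((7 + 8) - 3)*(3/2 - 7/4*10) + 33063) = sqrt((15 - 3)*(3/2 - 35/2) + 33063) = sqrt(12*(-16) + 33063) = sqrt(-192 + 33063) = sqrt(32871)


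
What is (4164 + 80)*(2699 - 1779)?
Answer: 3904480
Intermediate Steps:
(4164 + 80)*(2699 - 1779) = 4244*920 = 3904480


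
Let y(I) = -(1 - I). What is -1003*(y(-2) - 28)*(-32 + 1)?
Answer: -963883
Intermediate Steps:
y(I) = -1 + I
-1003*(y(-2) - 28)*(-32 + 1) = -1003*((-1 - 2) - 28)*(-32 + 1) = -1003*(-3 - 28)*(-31) = -(-31093)*(-31) = -1003*961 = -963883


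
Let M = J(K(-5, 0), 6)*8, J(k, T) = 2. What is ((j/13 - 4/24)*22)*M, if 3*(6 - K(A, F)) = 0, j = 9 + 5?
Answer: 12496/39 ≈ 320.41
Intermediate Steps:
j = 14
K(A, F) = 6 (K(A, F) = 6 - ⅓*0 = 6 + 0 = 6)
M = 16 (M = 2*8 = 16)
((j/13 - 4/24)*22)*M = ((14/13 - 4/24)*22)*16 = ((14*(1/13) - 4*1/24)*22)*16 = ((14/13 - ⅙)*22)*16 = ((71/78)*22)*16 = (781/39)*16 = 12496/39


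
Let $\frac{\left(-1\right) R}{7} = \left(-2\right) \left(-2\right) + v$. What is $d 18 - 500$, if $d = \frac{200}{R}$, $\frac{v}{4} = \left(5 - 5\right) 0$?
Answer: $- \frac{4400}{7} \approx -628.57$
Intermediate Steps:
$v = 0$ ($v = 4 \left(5 - 5\right) 0 = 4 \cdot 0 \cdot 0 = 4 \cdot 0 = 0$)
$R = -28$ ($R = - 7 \left(\left(-2\right) \left(-2\right) + 0\right) = - 7 \left(4 + 0\right) = \left(-7\right) 4 = -28$)
$d = - \frac{50}{7}$ ($d = \frac{200}{-28} = 200 \left(- \frac{1}{28}\right) = - \frac{50}{7} \approx -7.1429$)
$d 18 - 500 = \left(- \frac{50}{7}\right) 18 - 500 = - \frac{900}{7} - 500 = - \frac{4400}{7}$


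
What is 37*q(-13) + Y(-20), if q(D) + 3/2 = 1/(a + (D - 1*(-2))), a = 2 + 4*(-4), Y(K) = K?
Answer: -3849/50 ≈ -76.980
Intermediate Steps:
a = -14 (a = 2 - 16 = -14)
q(D) = -3/2 + 1/(-12 + D) (q(D) = -3/2 + 1/(-14 + (D - 1*(-2))) = -3/2 + 1/(-14 + (D + 2)) = -3/2 + 1/(-14 + (2 + D)) = -3/2 + 1/(-12 + D))
37*q(-13) + Y(-20) = 37*((38 - 3*(-13))/(2*(-12 - 13))) - 20 = 37*((½)*(38 + 39)/(-25)) - 20 = 37*((½)*(-1/25)*77) - 20 = 37*(-77/50) - 20 = -2849/50 - 20 = -3849/50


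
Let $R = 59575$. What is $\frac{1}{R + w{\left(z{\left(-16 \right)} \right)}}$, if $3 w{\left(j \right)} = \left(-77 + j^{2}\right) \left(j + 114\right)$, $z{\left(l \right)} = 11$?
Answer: $\frac{3}{184225} \approx 1.6284 \cdot 10^{-5}$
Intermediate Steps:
$w{\left(j \right)} = \frac{\left(-77 + j^{2}\right) \left(114 + j\right)}{3}$ ($w{\left(j \right)} = \frac{\left(-77 + j^{2}\right) \left(j + 114\right)}{3} = \frac{\left(-77 + j^{2}\right) \left(114 + j\right)}{3}$)
$\frac{1}{R + w{\left(z{\left(-16 \right)} \right)}} = \frac{1}{59575 + \left(-2926 + 38 \cdot 11^{2} - \frac{847}{3} + \frac{11^{3}}{3}\right)} = \frac{1}{59575 + \left(-2926 + 38 \cdot 121 - \frac{847}{3} + \frac{1}{3} \cdot 1331\right)} = \frac{1}{59575 + \left(-2926 + 4598 - \frac{847}{3} + \frac{1331}{3}\right)} = \frac{1}{59575 + \frac{5500}{3}} = \frac{1}{\frac{184225}{3}} = \frac{3}{184225}$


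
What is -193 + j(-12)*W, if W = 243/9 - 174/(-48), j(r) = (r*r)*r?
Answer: -53113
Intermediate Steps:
j(r) = r³ (j(r) = r²*r = r³)
W = 245/8 (W = 243*(⅑) - 174*(-1/48) = 27 + 29/8 = 245/8 ≈ 30.625)
-193 + j(-12)*W = -193 + (-12)³*(245/8) = -193 - 1728*245/8 = -193 - 52920 = -53113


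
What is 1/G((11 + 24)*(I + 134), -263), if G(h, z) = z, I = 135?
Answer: -1/263 ≈ -0.0038023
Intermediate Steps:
1/G((11 + 24)*(I + 134), -263) = 1/(-263) = -1/263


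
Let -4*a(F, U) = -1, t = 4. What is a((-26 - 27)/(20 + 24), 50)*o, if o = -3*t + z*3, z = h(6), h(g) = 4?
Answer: 0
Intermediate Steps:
a(F, U) = ¼ (a(F, U) = -¼*(-1) = ¼)
z = 4
o = 0 (o = -3*4 + 4*3 = -12 + 12 = 0)
a((-26 - 27)/(20 + 24), 50)*o = (¼)*0 = 0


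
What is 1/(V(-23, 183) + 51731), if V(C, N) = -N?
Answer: 1/51548 ≈ 1.9399e-5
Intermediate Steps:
1/(V(-23, 183) + 51731) = 1/(-1*183 + 51731) = 1/(-183 + 51731) = 1/51548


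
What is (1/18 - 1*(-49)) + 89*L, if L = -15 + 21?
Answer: 10495/18 ≈ 583.06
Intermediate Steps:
L = 6
(1/18 - 1*(-49)) + 89*L = (1/18 - 1*(-49)) + 89*6 = (1/18 + 49) + 534 = 883/18 + 534 = 10495/18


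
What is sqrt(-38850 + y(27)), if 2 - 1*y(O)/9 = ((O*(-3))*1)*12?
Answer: 2*I*sqrt(7521) ≈ 173.45*I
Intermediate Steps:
y(O) = 18 + 324*O (y(O) = 18 - 9*(O*(-3))*1*12 = 18 - 9*-3*O*1*12 = 18 - 9*(-3*O)*12 = 18 - (-324)*O = 18 + 324*O)
sqrt(-38850 + y(27)) = sqrt(-38850 + (18 + 324*27)) = sqrt(-38850 + (18 + 8748)) = sqrt(-38850 + 8766) = sqrt(-30084) = 2*I*sqrt(7521)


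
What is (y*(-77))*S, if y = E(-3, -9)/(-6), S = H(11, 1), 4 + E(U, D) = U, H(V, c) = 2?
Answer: -539/3 ≈ -179.67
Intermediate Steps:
E(U, D) = -4 + U
S = 2
y = 7/6 (y = (-4 - 3)/(-6) = -7*(-1/6) = 7/6 ≈ 1.1667)
(y*(-77))*S = ((7/6)*(-77))*2 = -539/6*2 = -539/3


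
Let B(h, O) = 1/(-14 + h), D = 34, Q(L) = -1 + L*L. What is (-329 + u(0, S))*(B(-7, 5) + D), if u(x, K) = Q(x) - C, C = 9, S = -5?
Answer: -80569/7 ≈ -11510.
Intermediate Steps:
Q(L) = -1 + L²
u(x, K) = -10 + x² (u(x, K) = (-1 + x²) - 1*9 = (-1 + x²) - 9 = -10 + x²)
(-329 + u(0, S))*(B(-7, 5) + D) = (-329 + (-10 + 0²))*(1/(-14 - 7) + 34) = (-329 + (-10 + 0))*(1/(-21) + 34) = (-329 - 10)*(-1/21 + 34) = -339*713/21 = -80569/7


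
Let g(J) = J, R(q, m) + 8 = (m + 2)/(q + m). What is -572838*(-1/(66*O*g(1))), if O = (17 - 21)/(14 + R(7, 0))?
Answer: -13639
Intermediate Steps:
R(q, m) = -8 + (2 + m)/(m + q) (R(q, m) = -8 + (m + 2)/(q + m) = -8 + (2 + m)/(m + q))
O = -7/11 (O = (17 - 21)/(14 + (2 - 8*7 - 7*0)/(0 + 7)) = -4/(14 + (2 - 56 + 0)/7) = -4/(14 + (⅐)*(-54)) = -4/(14 - 54/7) = -4/44/7 = -4*7/44 = -7/11 ≈ -0.63636)
-572838*(-1/(66*O*g(1))) = -572838/((1*(-7/11))*(-66)) = -572838/((-7/11*(-66))) = -572838/42 = -572838*1/42 = -13639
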